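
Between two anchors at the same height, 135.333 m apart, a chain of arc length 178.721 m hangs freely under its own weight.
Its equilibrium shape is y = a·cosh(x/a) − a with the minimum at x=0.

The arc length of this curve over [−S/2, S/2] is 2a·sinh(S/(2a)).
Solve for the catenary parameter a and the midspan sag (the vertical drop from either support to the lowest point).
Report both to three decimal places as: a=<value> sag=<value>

a=50.980 sag=51.900

seed: a₀ = √(S³/(24(L−S))) = √(135.333³/(24·43.388)) = 48.788237
iter 1: u=1.386943  f(a)=+4.369e+00  f'(a)=-2.145e+00  a ← 48.788237 − (+4.369e+00/-2.145e+00) = 50.825138
iter 2: u=1.331359  f(a)=+2.885e-01  f'(a)=-1.870e+00  a ← 50.825138 − (+2.885e-01/-1.870e+00) = 50.979406
iter 3: u=1.327330  f(a)=+1.455e-03  f'(a)=-1.852e+00  a ← 50.979406 − (+1.455e-03/-1.852e+00) = 50.980192
iter 4: u=1.327310  f(a)=+3.741e-08  f'(a)=-1.851e+00  a ← 50.980192 − (+3.741e-08/-1.851e+00) = 50.980192
iter 5: u=1.327310  f(a)=+5.684e-14  f'(a)=-1.851e+00  a ← 50.980192 − (+5.684e-14/-1.851e+00) = 50.980192
converged: |Δa| < 1e-12 after 5 iterations
sag = a·(cosh(S/(2a)) − 1) = 50.980192·(cosh(1.327310) − 1) = 51.899733
T_max/T_min = cosh(S/(2a)) = 2.018037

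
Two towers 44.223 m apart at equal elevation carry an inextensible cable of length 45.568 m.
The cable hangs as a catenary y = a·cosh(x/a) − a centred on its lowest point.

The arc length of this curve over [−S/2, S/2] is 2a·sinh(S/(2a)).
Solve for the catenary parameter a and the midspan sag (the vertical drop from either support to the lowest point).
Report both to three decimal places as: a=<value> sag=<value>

a=51.996 sag=4.773

seed: a₀ = √(S³/(24(L−S))) = √(44.223³/(24·1.345)) = 51.761343
iter 1: u=0.427182  f(a)=+1.233e-02  f'(a)=-5.292e-02  a ← 51.761343 − (+1.233e-02/-5.292e-02) = 51.994235
iter 2: u=0.425268  f(a)=+8.368e-05  f'(a)=-5.221e-02  a ← 51.994235 − (+8.368e-05/-5.221e-02) = 51.995838
iter 3: u=0.425255  f(a)=+3.916e-09  f'(a)=-5.220e-02  a ← 51.995838 − (+3.916e-09/-5.220e-02) = 51.995838
iter 4: u=0.425255  f(a)=-7.105e-15  f'(a)=-5.220e-02  a ← 51.995838 − (-7.105e-15/-5.220e-02) = 51.995838
converged: |Δa| < 1e-12 after 4 iterations
sag = a·(cosh(S/(2a)) − 1) = 51.995838·(cosh(0.425255) − 1) = 4.772796
T_max/T_min = cosh(S/(2a)) = 1.091792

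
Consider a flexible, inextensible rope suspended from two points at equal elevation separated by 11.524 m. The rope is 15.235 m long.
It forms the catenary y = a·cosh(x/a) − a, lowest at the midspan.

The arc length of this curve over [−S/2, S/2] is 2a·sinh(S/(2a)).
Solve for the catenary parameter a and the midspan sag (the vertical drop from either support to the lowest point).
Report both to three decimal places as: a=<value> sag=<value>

a=4.332 sag=4.431

seed: a₀ = √(S³/(24(L−S))) = √(11.524³/(24·3.711)) = 4.145279
iter 1: u=1.390015  f(a)=+3.755e-01  f'(a)=-2.161e+00  a ← 4.145279 − (+3.755e-01/-2.161e+00) = 4.319006
iter 2: u=1.334103  f(a)=+2.489e-02  f'(a)=-1.883e+00  a ← 4.319006 − (+2.489e-02/-1.883e+00) = 4.332224
iter 3: u=1.330033  f(a)=+1.266e-04  f'(a)=-1.864e+00  a ← 4.332224 − (+1.266e-04/-1.864e+00) = 4.332292
iter 4: u=1.330012  f(a)=+3.312e-09  f'(a)=-1.864e+00  a ← 4.332292 − (+3.312e-09/-1.864e+00) = 4.332292
iter 5: u=1.330012  f(a)=+0.000e+00  f'(a)=-1.864e+00  a ← 4.332292 − (+0.000e+00/-1.864e+00) = 4.332292
converged: |Δa| < 1e-12 after 5 iterations
sag = a·(cosh(S/(2a)) − 1) = 4.332292·(cosh(1.330012) − 1) = 4.430987
T_max/T_min = cosh(S/(2a)) = 2.022781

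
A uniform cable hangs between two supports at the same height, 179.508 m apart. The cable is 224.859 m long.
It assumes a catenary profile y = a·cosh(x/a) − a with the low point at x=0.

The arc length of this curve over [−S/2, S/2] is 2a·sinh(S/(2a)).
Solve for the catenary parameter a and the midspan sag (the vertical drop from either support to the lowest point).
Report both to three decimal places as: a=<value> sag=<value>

seed: a₀ = √(S³/(24(L−S))) = √(179.508³/(24·45.351)) = 72.899854
iter 1: u=1.231196  f(a)=+3.564e+00  f'(a)=-1.443e+00  a ← 72.899854 − (+3.564e+00/-1.443e+00) = 75.369158
iter 2: u=1.190858  f(a)=+1.891e-01  f'(a)=-1.294e+00  a ← 75.369158 − (+1.891e-01/-1.294e+00) = 75.515304
iter 3: u=1.188554  f(a)=+5.983e-04  f'(a)=-1.286e+00  a ← 75.515304 − (+5.983e-04/-1.286e+00) = 75.515769
iter 4: u=1.188546  f(a)=+6.031e-09  f'(a)=-1.286e+00  a ← 75.515769 − (+6.031e-09/-1.286e+00) = 75.515769
iter 5: u=1.188546  f(a)=+2.842e-14  f'(a)=-1.286e+00  a ← 75.515769 − (+2.842e-14/-1.286e+00) = 75.515769
converged: |Δa| < 1e-12 after 5 iterations
sag = a·(cosh(S/(2a)) − 1) = 75.515769·(cosh(1.188546) − 1) = 59.920651
T_max/T_min = cosh(S/(2a)) = 1.793485

a=75.516 sag=59.921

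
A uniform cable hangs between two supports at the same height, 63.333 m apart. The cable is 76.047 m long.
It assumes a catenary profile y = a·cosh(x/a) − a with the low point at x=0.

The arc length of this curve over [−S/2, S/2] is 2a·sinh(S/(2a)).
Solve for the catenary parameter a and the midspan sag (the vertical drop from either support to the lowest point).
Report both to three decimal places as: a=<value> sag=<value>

seed: a₀ = √(S³/(24(L−S))) = √(63.333³/(24·12.714)) = 28.853491
iter 1: u=1.097493  f(a)=+7.880e-01  f'(a)=-9.921e-01  a ← 28.853491 − (+7.880e-01/-9.921e-01) = 29.647792
iter 2: u=1.068090  f(a)=+3.371e-02  f'(a)=-9.089e-01  a ← 29.647792 − (+3.371e-02/-9.089e-01) = 29.684885
iter 3: u=1.066755  f(a)=+6.781e-05  f'(a)=-9.052e-01  a ← 29.684885 − (+6.781e-05/-9.052e-01) = 29.684960
iter 4: u=1.066752  f(a)=+2.755e-10  f'(a)=-9.052e-01  a ← 29.684960 − (+2.755e-10/-9.052e-01) = 29.684960
iter 5: u=1.066752  f(a)=+0.000e+00  f'(a)=-9.052e-01  a ← 29.684960 − (+0.000e+00/-9.052e-01) = 29.684960
converged: |Δa| < 1e-12 after 5 iterations
sag = a·(cosh(S/(2a)) − 1) = 29.684960·(cosh(1.066752) − 1) = 18.553856
T_max/T_min = cosh(S/(2a)) = 1.625025

a=29.685 sag=18.554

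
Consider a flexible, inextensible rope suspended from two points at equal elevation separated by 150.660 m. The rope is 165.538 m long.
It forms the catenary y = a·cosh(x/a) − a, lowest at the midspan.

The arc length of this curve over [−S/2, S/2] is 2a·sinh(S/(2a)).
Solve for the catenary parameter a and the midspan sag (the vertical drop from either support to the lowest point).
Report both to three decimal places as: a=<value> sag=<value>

a=99.281 sag=29.976

seed: a₀ = √(S³/(24(L−S))) = √(150.660³/(24·14.878)) = 97.863118
iter 1: u=0.769749  f(a)=+4.470e-01  f'(a)=-3.225e-01  a ← 97.863118 − (+4.470e-01/-3.225e-01) = 99.249466
iter 2: u=0.758997  f(a)=+9.677e-03  f'(a)=-3.086e-01  a ← 99.249466 − (+9.677e-03/-3.086e-01) = 99.280819
iter 3: u=0.758757  f(a)=+4.756e-06  f'(a)=-3.083e-01  a ← 99.280819 − (+4.756e-06/-3.083e-01) = 99.280835
iter 4: u=0.758757  f(a)=+1.165e-12  f'(a)=-3.083e-01  a ← 99.280835 − (+1.165e-12/-3.083e-01) = 99.280835
converged: |Δa| < 1e-12 after 4 iterations
sag = a·(cosh(S/(2a)) − 1) = 99.280835·(cosh(0.758757) − 1) = 29.976241
T_max/T_min = cosh(S/(2a)) = 1.301934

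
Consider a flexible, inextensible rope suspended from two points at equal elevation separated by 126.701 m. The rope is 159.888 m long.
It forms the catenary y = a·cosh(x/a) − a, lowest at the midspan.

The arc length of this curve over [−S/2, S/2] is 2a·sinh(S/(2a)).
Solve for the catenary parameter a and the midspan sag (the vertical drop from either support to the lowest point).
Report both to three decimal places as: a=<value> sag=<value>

seed: a₀ = √(S³/(24(L−S))) = √(126.701³/(24·33.187)) = 50.533624
iter 1: u=1.253631  f(a)=+2.708e+00  f'(a)=-1.532e+00  a ← 50.533624 − (+2.708e+00/-1.532e+00) = 52.301175
iter 2: u=1.211263  f(a)=+1.485e-01  f'(a)=-1.368e+00  a ← 52.301175 − (+1.485e-01/-1.368e+00) = 52.409766
iter 3: u=1.208754  f(a)=+5.045e-04  f'(a)=-1.359e+00  a ← 52.409766 − (+5.045e-04/-1.359e+00) = 52.410137
iter 4: u=1.208745  f(a)=+5.864e-09  f'(a)=-1.359e+00  a ← 52.410137 − (+5.864e-09/-1.359e+00) = 52.410137
iter 5: u=1.208745  f(a)=-2.842e-14  f'(a)=-1.359e+00  a ← 52.410137 − (-2.842e-14/-1.359e+00) = 52.410137
converged: |Δa| < 1e-12 after 5 iterations
sag = a·(cosh(S/(2a)) − 1) = 52.410137·(cosh(1.208745) − 1) = 43.182047
T_max/T_min = cosh(S/(2a)) = 1.823925

a=52.410 sag=43.182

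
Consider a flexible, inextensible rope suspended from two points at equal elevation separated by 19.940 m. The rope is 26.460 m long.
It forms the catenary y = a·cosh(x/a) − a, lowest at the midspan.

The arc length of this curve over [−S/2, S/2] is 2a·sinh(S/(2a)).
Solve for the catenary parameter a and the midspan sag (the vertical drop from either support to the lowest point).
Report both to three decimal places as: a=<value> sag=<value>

seed: a₀ = √(S³/(24(L−S))) = √(19.940³/(24·6.520)) = 7.118005
iter 1: u=1.400673  f(a)=+6.703e-01  f'(a)=-2.218e+00  a ← 7.118005 − (+6.703e-01/-2.218e+00) = 7.420273
iter 2: u=1.343616  f(a)=+4.506e-02  f'(a)=-1.928e+00  a ← 7.420273 − (+4.506e-02/-1.928e+00) = 7.443638
iter 3: u=1.339399  f(a)=+2.361e-04  f'(a)=-1.908e+00  a ← 7.443638 − (+2.361e-04/-1.908e+00) = 7.443762
iter 4: u=1.339377  f(a)=+6.557e-09  f'(a)=-1.908e+00  a ← 7.443762 − (+6.557e-09/-1.908e+00) = 7.443762
iter 5: u=1.339377  f(a)=+0.000e+00  f'(a)=-1.908e+00  a ← 7.443762 − (+0.000e+00/-1.908e+00) = 7.443762
converged: |Δa| < 1e-12 after 5 iterations
sag = a·(cosh(S/(2a)) − 1) = 7.443762·(cosh(1.339377) − 1) = 7.736571
T_max/T_min = cosh(S/(2a)) = 2.039336

a=7.444 sag=7.737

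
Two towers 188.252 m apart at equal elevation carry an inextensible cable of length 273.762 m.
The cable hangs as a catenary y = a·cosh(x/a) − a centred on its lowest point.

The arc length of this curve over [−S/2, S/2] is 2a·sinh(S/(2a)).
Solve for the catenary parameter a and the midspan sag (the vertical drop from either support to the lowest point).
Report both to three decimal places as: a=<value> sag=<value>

a=60.555 sag=89.122

seed: a₀ = √(S³/(24(L−S))) = √(188.252³/(24·85.510)) = 57.015813
iter 1: u=1.650875  f(a)=+1.244e+01  f'(a)=-3.901e+00  a ← 57.015813 − (+1.244e+01/-3.901e+00) = 60.204425
iter 2: u=1.563440  f(a)=+1.120e+00  f'(a)=-3.227e+00  a ← 60.204425 − (+1.120e+00/-3.227e+00) = 60.551349
iter 3: u=1.554482  f(a)=+1.106e-02  f'(a)=-3.164e+00  a ← 60.551349 − (+1.106e-02/-3.164e+00) = 60.554844
iter 4: u=1.554393  f(a)=+1.101e-06  f'(a)=-3.163e+00  a ← 60.554844 − (+1.101e-06/-3.163e+00) = 60.554844
iter 5: u=1.554393  f(a)=+5.684e-14  f'(a)=-3.163e+00  a ← 60.554844 − (+5.684e-14/-3.163e+00) = 60.554844
converged: |Δa| < 1e-12 after 5 iterations
sag = a·(cosh(S/(2a)) − 1) = 60.554844·(cosh(1.554393) − 1) = 89.122466
T_max/T_min = cosh(S/(2a)) = 2.471764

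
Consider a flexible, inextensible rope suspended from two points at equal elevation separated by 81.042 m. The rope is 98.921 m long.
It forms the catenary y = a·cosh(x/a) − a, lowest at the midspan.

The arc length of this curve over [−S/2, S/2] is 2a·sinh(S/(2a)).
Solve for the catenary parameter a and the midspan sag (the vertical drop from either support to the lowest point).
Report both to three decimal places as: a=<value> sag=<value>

a=36.331 sag=25.039

seed: a₀ = √(S³/(24(L−S))) = √(81.042³/(24·17.879)) = 35.219890
iter 1: u=1.150515  f(a)=+1.221e+00  f'(a)=-1.156e+00  a ← 35.219890 − (+1.221e+00/-1.156e+00) = 36.276208
iter 2: u=1.117013  f(a)=+5.710e-02  f'(a)=-1.050e+00  a ← 36.276208 − (+5.710e-02/-1.050e+00) = 36.330568
iter 3: u=1.115342  f(a)=+1.384e-04  f'(a)=-1.045e+00  a ← 36.330568 − (+1.384e-04/-1.045e+00) = 36.330701
iter 4: u=1.115338  f(a)=+8.167e-10  f'(a)=-1.045e+00  a ← 36.330701 − (+8.167e-10/-1.045e+00) = 36.330701
iter 5: u=1.115338  f(a)=+1.421e-14  f'(a)=-1.045e+00  a ← 36.330701 − (+1.421e-14/-1.045e+00) = 36.330701
converged: |Δa| < 1e-12 after 5 iterations
sag = a·(cosh(S/(2a)) − 1) = 36.330701·(cosh(1.115338) − 1) = 25.039169
T_max/T_min = cosh(S/(2a)) = 1.689201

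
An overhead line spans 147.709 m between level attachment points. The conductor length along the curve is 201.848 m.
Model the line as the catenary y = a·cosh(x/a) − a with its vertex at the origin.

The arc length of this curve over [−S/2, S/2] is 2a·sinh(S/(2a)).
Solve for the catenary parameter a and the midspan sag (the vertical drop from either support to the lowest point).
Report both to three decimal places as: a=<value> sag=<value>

seed: a₀ = √(S³/(24(L−S))) = √(147.709³/(24·54.139)) = 49.802335
iter 1: u=1.482953  f(a)=+6.274e+00  f'(a)=-2.691e+00  a ← 49.802335 − (+6.274e+00/-2.691e+00) = 52.133608
iter 2: u=1.416639  f(a)=+4.675e-01  f'(a)=-2.304e+00  a ← 52.133608 − (+4.675e-01/-2.304e+00) = 52.336500
iter 3: u=1.411147  f(a)=+3.057e-03  f'(a)=-2.274e+00  a ← 52.336500 − (+3.057e-03/-2.274e+00) = 52.337844
iter 4: u=1.411111  f(a)=+1.326e-07  f'(a)=-2.274e+00  a ← 52.337844 − (+1.326e-07/-2.274e+00) = 52.337844
iter 5: u=1.411111  f(a)=+2.842e-14  f'(a)=-2.274e+00  a ← 52.337844 − (+2.842e-14/-2.274e+00) = 52.337844
converged: |Δa| < 1e-12 after 5 iterations
sag = a·(cosh(S/(2a)) − 1) = 52.337844·(cosh(1.411111) − 1) = 61.349903
T_max/T_min = cosh(S/(2a)) = 2.172190

a=52.338 sag=61.350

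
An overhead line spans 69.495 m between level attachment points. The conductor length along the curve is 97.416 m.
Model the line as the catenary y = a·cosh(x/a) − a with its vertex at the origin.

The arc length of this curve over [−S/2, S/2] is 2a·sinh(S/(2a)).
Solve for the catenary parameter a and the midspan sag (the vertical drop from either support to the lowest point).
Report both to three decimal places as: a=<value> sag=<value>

a=23.621 sag=30.513

seed: a₀ = √(S³/(24(L−S))) = √(69.495³/(24·27.921)) = 22.379956
iter 1: u=1.552617  f(a)=+3.565e+00  f'(a)=-3.151e+00  a ← 22.379956 − (+3.565e+00/-3.151e+00) = 23.511439
iter 2: u=1.477898  f(a)=+2.882e-01  f'(a)=-2.660e+00  a ← 23.511439 − (+2.882e-01/-2.660e+00) = 23.619779
iter 3: u=1.471119  f(a)=+2.250e-03  f'(a)=-2.619e+00  a ← 23.619779 − (+2.250e-03/-2.619e+00) = 23.620638
iter 4: u=1.471065  f(a)=+1.394e-07  f'(a)=-2.619e+00  a ← 23.620638 − (+1.394e-07/-2.619e+00) = 23.620638
iter 5: u=1.471065  f(a)=+0.000e+00  f'(a)=-2.619e+00  a ← 23.620638 − (+0.000e+00/-2.619e+00) = 23.620638
converged: |Δa| < 1e-12 after 5 iterations
sag = a·(cosh(S/(2a)) − 1) = 23.620638·(cosh(1.471065) − 1) = 30.512566
T_max/T_min = cosh(S/(2a)) = 2.291776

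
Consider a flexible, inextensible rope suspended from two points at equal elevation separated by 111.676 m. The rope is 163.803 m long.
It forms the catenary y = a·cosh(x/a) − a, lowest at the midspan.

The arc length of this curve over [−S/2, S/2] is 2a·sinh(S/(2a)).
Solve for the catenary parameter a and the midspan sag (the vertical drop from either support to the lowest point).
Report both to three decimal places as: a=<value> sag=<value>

seed: a₀ = √(S³/(24(L−S))) = √(111.676³/(24·52.127)) = 33.365896
iter 1: u=1.673505  f(a)=+7.806e+00  f'(a)=-4.092e+00  a ← 33.365896 − (+7.806e+00/-4.092e+00) = 35.273479
iter 2: u=1.583002  f(a)=+7.194e-01  f'(a)=-3.369e+00  a ← 35.273479 − (+7.194e-01/-3.369e+00) = 35.486998
iter 3: u=1.573478  f(a)=+7.482e-03  f'(a)=-3.300e+00  a ← 35.486998 − (+7.482e-03/-3.300e+00) = 35.489266
iter 4: u=1.573377  f(a)=+8.278e-07  f'(a)=-3.299e+00  a ← 35.489266 − (+8.278e-07/-3.299e+00) = 35.489266
iter 5: u=1.573377  f(a)=-2.842e-14  f'(a)=-3.299e+00  a ← 35.489266 − (-2.842e-14/-3.299e+00) = 35.489266
converged: |Δa| < 1e-12 after 5 iterations
sag = a·(cosh(S/(2a)) − 1) = 35.489266·(cosh(1.573377) − 1) = 53.770712
T_max/T_min = cosh(S/(2a)) = 2.515126

a=35.489 sag=53.771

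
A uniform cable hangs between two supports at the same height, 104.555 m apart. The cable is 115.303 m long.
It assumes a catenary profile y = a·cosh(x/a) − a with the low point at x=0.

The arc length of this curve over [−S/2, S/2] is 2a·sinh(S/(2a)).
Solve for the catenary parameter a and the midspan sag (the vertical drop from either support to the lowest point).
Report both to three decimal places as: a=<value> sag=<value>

seed: a₀ = √(S³/(24(L−S))) = √(104.555³/(24·10.748)) = 66.565279
iter 1: u=0.785357  f(a)=+3.364e-01  f'(a)=-3.433e-01  a ← 66.565279 − (+3.364e-01/-3.433e-01) = 67.545114
iter 2: u=0.773964  f(a)=+7.571e-03  f'(a)=-3.280e-01  a ← 67.545114 − (+7.571e-03/-3.280e-01) = 67.568196
iter 3: u=0.773700  f(a)=+4.031e-06  f'(a)=-3.276e-01  a ← 67.568196 − (+4.031e-06/-3.276e-01) = 67.568209
iter 4: u=0.773700  f(a)=+1.123e-12  f'(a)=-3.276e-01  a ← 67.568209 − (+1.123e-12/-3.276e-01) = 67.568209
converged: |Δa| < 1e-12 after 4 iterations
sag = a·(cosh(S/(2a)) − 1) = 67.568209·(cosh(0.773700) − 1) = 21.252725
T_max/T_min = cosh(S/(2a)) = 1.314537

a=67.568 sag=21.253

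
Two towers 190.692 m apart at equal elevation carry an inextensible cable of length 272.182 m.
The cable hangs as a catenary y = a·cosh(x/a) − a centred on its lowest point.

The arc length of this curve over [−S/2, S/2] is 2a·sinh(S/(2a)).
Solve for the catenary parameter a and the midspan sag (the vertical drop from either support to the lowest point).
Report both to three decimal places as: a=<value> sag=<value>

seed: a₀ = √(S³/(24(L−S))) = √(190.692³/(24·81.490)) = 59.544401
iter 1: u=1.601259  f(a)=+1.111e+01  f'(a)=-3.506e+00  a ← 59.544401 − (+1.111e+01/-3.506e+00) = 62.712434
iter 2: u=1.520368  f(a)=+9.481e-01  f'(a)=-2.931e+00  a ← 62.712434 − (+9.481e-01/-2.931e+00) = 63.035893
iter 3: u=1.512567  f(a)=+8.331e-03  f'(a)=-2.880e+00  a ← 63.035893 − (+8.331e-03/-2.880e+00) = 63.038786
iter 4: u=1.512497  f(a)=+6.557e-07  f'(a)=-2.879e+00  a ← 63.038786 − (+6.557e-07/-2.879e+00) = 63.038786
iter 5: u=1.512497  f(a)=+0.000e+00  f'(a)=-2.879e+00  a ← 63.038786 − (+0.000e+00/-2.879e+00) = 63.038786
converged: |Δa| < 1e-12 after 5 iterations
sag = a·(cosh(S/(2a)) − 1) = 63.038786·(cosh(1.512497) − 1) = 86.943376
T_max/T_min = cosh(S/(2a)) = 2.379204

a=63.039 sag=86.943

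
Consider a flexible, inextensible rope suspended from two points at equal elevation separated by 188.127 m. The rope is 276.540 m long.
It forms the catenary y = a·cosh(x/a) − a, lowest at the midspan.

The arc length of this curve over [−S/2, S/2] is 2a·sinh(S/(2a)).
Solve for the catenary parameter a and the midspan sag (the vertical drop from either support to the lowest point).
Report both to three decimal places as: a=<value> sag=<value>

a=59.603 sag=90.966

seed: a₀ = √(S³/(24(L−S))) = √(188.127³/(24·88.413)) = 56.016118
iter 1: u=1.679222  f(a)=+1.334e+01  f'(a)=-4.141e+00  a ← 56.016118 − (+1.334e+01/-4.141e+00) = 59.236321
iter 2: u=1.587936  f(a)=+1.236e+00  f'(a)=-3.406e+00  a ← 59.236321 − (+1.236e+00/-3.406e+00) = 59.599335
iter 3: u=1.578264  f(a)=+1.303e-02  f'(a)=-3.335e+00  a ← 59.599335 − (+1.303e-02/-3.335e+00) = 59.603241
iter 4: u=1.578161  f(a)=+1.480e-06  f'(a)=-3.334e+00  a ← 59.603241 − (+1.480e-06/-3.334e+00) = 59.603242
iter 5: u=1.578161  f(a)=+5.684e-14  f'(a)=-3.334e+00  a ← 59.603242 − (+5.684e-14/-3.334e+00) = 59.603242
converged: |Δa| < 1e-12 after 5 iterations
sag = a·(cosh(S/(2a)) − 1) = 59.603242·(cosh(1.578161) − 1) = 90.966142
T_max/T_min = cosh(S/(2a)) = 2.526195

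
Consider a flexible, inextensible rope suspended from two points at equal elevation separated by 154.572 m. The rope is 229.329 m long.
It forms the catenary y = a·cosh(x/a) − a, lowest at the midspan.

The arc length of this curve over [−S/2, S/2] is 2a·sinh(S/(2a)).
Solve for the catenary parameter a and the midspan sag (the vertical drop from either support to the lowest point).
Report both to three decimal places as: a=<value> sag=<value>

seed: a₀ = √(S³/(24(L−S))) = √(154.572³/(24·74.757)) = 45.369572
iter 1: u=1.703476  f(a)=+1.163e+01  f'(a)=-4.356e+00  a ← 45.369572 − (+1.163e+01/-4.356e+00) = 48.038545
iter 2: u=1.608833  f(a)=+1.105e+00  f'(a)=-3.564e+00  a ← 48.038545 − (+1.105e+00/-3.564e+00) = 48.348546
iter 3: u=1.598518  f(a)=+1.229e-02  f'(a)=-3.485e+00  a ← 48.348546 − (+1.229e-02/-3.485e+00) = 48.352073
iter 4: u=1.598401  f(a)=+1.559e-06  f'(a)=-3.485e+00  a ← 48.352073 − (+1.559e-06/-3.485e+00) = 48.352073
iter 5: u=1.598401  f(a)=+2.842e-14  f'(a)=-3.485e+00  a ← 48.352073 − (+2.842e-14/-3.485e+00) = 48.352073
converged: |Δa| < 1e-12 after 5 iterations
sag = a·(cosh(S/(2a)) − 1) = 48.352073·(cosh(1.598401) − 1) = 76.090165
T_max/T_min = cosh(S/(2a)) = 2.573669

a=48.352 sag=76.090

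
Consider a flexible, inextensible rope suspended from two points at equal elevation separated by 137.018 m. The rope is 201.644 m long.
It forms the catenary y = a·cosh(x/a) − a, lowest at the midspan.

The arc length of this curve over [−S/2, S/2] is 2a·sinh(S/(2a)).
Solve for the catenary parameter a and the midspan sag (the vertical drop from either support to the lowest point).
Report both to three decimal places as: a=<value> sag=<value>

seed: a₀ = √(S³/(24(L−S))) = √(137.018³/(24·64.626)) = 40.724633
iter 1: u=1.682250  f(a)=+9.785e+00  f'(a)=-4.168e+00  a ← 40.724633 − (+9.785e+00/-4.168e+00) = 43.072579
iter 2: u=1.590548  f(a)=+9.101e-01  f'(a)=-3.425e+00  a ← 43.072579 − (+9.101e-01/-3.425e+00) = 43.338259
iter 3: u=1.580797  f(a)=+9.654e-03  f'(a)=-3.353e+00  a ← 43.338259 − (+9.654e-03/-3.353e+00) = 43.341138
iter 4: u=1.580692  f(a)=+1.112e-06  f'(a)=-3.352e+00  a ← 43.341138 − (+1.112e-06/-3.352e+00) = 43.341138
iter 5: u=1.580692  f(a)=-2.842e-14  f'(a)=-3.352e+00  a ← 43.341138 − (-2.842e-14/-3.352e+00) = 43.341138
converged: |Δa| < 1e-12 after 5 iterations
sag = a·(cosh(S/(2a)) − 1) = 43.341138·(cosh(1.580692) − 1) = 66.401880
T_max/T_min = cosh(S/(2a)) = 2.532075

a=43.341 sag=66.402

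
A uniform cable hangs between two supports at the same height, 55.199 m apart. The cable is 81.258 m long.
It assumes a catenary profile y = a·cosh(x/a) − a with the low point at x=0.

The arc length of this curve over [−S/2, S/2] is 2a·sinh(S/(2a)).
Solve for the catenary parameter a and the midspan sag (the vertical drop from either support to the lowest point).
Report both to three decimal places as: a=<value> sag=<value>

a=17.453 sag=26.766

seed: a₀ = √(S³/(24(L−S))) = √(55.199³/(24·26.059)) = 16.398810
iter 1: u=1.683019  f(a)=+3.950e+00  f'(a)=-4.174e+00  a ← 16.398810 − (+3.950e+00/-4.174e+00) = 17.344966
iter 2: u=1.591211  f(a)=+3.676e-01  f'(a)=-3.430e+00  a ← 17.344966 − (+3.676e-01/-3.430e+00) = 17.452129
iter 3: u=1.581440  f(a)=+3.906e-03  f'(a)=-3.358e+00  a ← 17.452129 − (+3.906e-03/-3.358e+00) = 17.453293
iter 4: u=1.581335  f(a)=+4.515e-07  f'(a)=-3.357e+00  a ← 17.453293 − (+4.515e-07/-3.357e+00) = 17.453293
iter 5: u=1.581335  f(a)=+2.842e-14  f'(a)=-3.357e+00  a ← 17.453293 − (+2.842e-14/-3.357e+00) = 17.453293
converged: |Δa| < 1e-12 after 5 iterations
sag = a·(cosh(S/(2a)) − 1) = 17.453293·(cosh(1.581335) − 1) = 26.765855
T_max/T_min = cosh(S/(2a)) = 2.533571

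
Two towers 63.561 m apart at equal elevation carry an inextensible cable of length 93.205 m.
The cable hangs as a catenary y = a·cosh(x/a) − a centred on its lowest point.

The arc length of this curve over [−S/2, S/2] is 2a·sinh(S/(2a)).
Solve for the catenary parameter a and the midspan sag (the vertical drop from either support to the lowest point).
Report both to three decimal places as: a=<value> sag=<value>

a=20.206 sag=30.588

seed: a₀ = √(S³/(24(L−S))) = √(63.561³/(24·29.644)) = 18.998183
iter 1: u=1.672818  f(a)=+4.435e+00  f'(a)=-4.086e+00  a ← 18.998183 − (+4.435e+00/-4.086e+00) = 20.083620
iter 2: u=1.582409  f(a)=+4.085e-01  f'(a)=-3.365e+00  a ← 20.083620 − (+4.085e-01/-3.365e+00) = 20.205011
iter 3: u=1.572902  f(a)=+4.242e-03  f'(a)=-3.295e+00  a ← 20.205011 − (+4.242e-03/-3.295e+00) = 20.206298
iter 4: u=1.572802  f(a)=+4.678e-07  f'(a)=-3.295e+00  a ← 20.206298 − (+4.678e-07/-3.295e+00) = 20.206298
iter 5: u=1.572802  f(a)=+0.000e+00  f'(a)=-3.295e+00  a ← 20.206298 − (+0.000e+00/-3.295e+00) = 20.206298
converged: |Δa| < 1e-12 after 5 iterations
sag = a·(cosh(S/(2a)) − 1) = 20.206298·(cosh(1.572802) − 1) = 30.588263
T_max/T_min = cosh(S/(2a)) = 2.513798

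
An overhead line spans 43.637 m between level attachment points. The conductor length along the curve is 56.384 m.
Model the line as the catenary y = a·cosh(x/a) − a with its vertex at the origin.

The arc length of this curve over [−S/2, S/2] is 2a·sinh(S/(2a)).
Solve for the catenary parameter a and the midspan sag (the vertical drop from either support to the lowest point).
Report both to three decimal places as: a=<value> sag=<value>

a=17.159 sag=15.844

seed: a₀ = √(S³/(24(L−S))) = √(43.637³/(24·12.747)) = 16.480588
iter 1: u=1.323891  f(a)=+1.165e+00  f'(a)=-1.836e+00  a ← 16.480588 − (+1.165e+00/-1.836e+00) = 17.115184
iter 2: u=1.274804  f(a)=+7.066e-02  f'(a)=-1.619e+00  a ← 17.115184 − (+7.066e-02/-1.619e+00) = 17.158828
iter 3: u=1.271561  f(a)=+2.971e-04  f'(a)=-1.605e+00  a ← 17.158828 − (+2.971e-04/-1.605e+00) = 17.159013
iter 4: u=1.271548  f(a)=+5.304e-09  f'(a)=-1.605e+00  a ← 17.159013 − (+5.304e-09/-1.605e+00) = 17.159013
iter 5: u=1.271548  f(a)=+7.105e-15  f'(a)=-1.605e+00  a ← 17.159013 − (+7.105e-15/-1.605e+00) = 17.159013
converged: |Δa| < 1e-12 after 5 iterations
sag = a·(cosh(S/(2a)) − 1) = 17.159013·(cosh(1.271548) − 1) = 15.844329
T_max/T_min = cosh(S/(2a)) = 1.923382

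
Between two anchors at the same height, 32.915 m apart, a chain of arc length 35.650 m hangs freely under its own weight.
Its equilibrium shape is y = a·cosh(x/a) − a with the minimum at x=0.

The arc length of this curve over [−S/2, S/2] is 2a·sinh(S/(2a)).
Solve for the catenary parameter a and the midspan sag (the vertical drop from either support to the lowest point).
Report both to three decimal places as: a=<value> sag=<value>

a=23.593 sag=5.977

seed: a₀ = √(S³/(24(L−S))) = √(32.915³/(24·2.735)) = 23.308080
iter 1: u=0.706086  f(a)=+6.899e-02  f'(a)=-2.466e-01  a ← 23.308080 − (+6.899e-02/-2.466e-01) = 23.587863
iter 2: u=0.697711  f(a)=+1.262e-03  f'(a)=-2.376e-01  a ← 23.587863 − (+1.262e-03/-2.376e-01) = 23.593173
iter 3: u=0.697553  f(a)=+4.396e-07  f'(a)=-2.375e-01  a ← 23.593173 − (+4.396e-07/-2.375e-01) = 23.593175
iter 4: u=0.697553  f(a)=+5.684e-14  f'(a)=-2.375e-01  a ← 23.593175 − (+5.684e-14/-2.375e-01) = 23.593175
converged: |Δa| < 1e-12 after 4 iterations
sag = a·(cosh(S/(2a)) − 1) = 23.593175·(cosh(0.697553) − 1) = 5.976548
T_max/T_min = cosh(S/(2a)) = 1.253317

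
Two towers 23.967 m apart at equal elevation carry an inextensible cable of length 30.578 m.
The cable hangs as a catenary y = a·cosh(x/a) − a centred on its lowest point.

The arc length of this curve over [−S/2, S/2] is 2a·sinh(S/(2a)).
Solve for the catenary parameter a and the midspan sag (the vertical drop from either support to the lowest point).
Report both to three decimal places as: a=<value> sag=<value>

a=9.678 sag=8.417

seed: a₀ = √(S³/(24(L−S))) = √(23.967³/(24·6.611)) = 9.314967
iter 1: u=1.286478  f(a)=+5.691e-01  f'(a)=-1.669e+00  a ← 9.314967 − (+5.691e-01/-1.669e+00) = 9.656033
iter 2: u=1.241038  f(a)=+3.275e-02  f'(a)=-1.482e+00  a ← 9.656033 − (+3.275e-02/-1.482e+00) = 9.678138
iter 3: u=1.238203  f(a)=+1.231e-04  f'(a)=-1.471e+00  a ← 9.678138 − (+1.231e-04/-1.471e+00) = 9.678222
iter 4: u=1.238192  f(a)=+1.754e-09  f'(a)=-1.470e+00  a ← 9.678222 − (+1.754e-09/-1.470e+00) = 9.678222
iter 5: u=1.238192  f(a)=+0.000e+00  f'(a)=-1.470e+00  a ← 9.678222 − (+0.000e+00/-1.470e+00) = 9.678222
converged: |Δa| < 1e-12 after 5 iterations
sag = a·(cosh(S/(2a)) − 1) = 9.678222·(cosh(1.238192) − 1) = 8.416570
T_max/T_min = cosh(S/(2a)) = 1.869640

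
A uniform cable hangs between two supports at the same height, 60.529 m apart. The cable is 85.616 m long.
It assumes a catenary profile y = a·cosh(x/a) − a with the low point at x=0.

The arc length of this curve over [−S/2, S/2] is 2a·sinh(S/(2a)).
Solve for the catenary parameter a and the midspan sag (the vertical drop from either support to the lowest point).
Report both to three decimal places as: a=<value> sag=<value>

seed: a₀ = √(S³/(24(L−S))) = √(60.529³/(24·25.087)) = 19.191780
iter 1: u=1.576951  f(a)=+3.311e+00  f'(a)=-3.325e+00  a ← 19.191780 − (+3.311e+00/-3.325e+00) = 20.187434
iter 2: u=1.499175  f(a)=+2.751e-01  f'(a)=-2.793e+00  a ← 20.187434 − (+2.751e-01/-2.793e+00) = 20.285904
iter 3: u=1.491898  f(a)=+2.279e-03  f'(a)=-2.747e+00  a ← 20.285904 − (+2.279e-03/-2.747e+00) = 20.286734
iter 4: u=1.491837  f(a)=+1.594e-07  f'(a)=-2.747e+00  a ← 20.286734 − (+1.594e-07/-2.747e+00) = 20.286734
iter 5: u=1.491837  f(a)=+0.000e+00  f'(a)=-2.747e+00  a ← 20.286734 − (+0.000e+00/-2.747e+00) = 20.286734
converged: |Δa| < 1e-12 after 5 iterations
sag = a·(cosh(S/(2a)) − 1) = 20.286734·(cosh(1.491837) − 1) = 27.084950
T_max/T_min = cosh(S/(2a)) = 2.335107

a=20.287 sag=27.085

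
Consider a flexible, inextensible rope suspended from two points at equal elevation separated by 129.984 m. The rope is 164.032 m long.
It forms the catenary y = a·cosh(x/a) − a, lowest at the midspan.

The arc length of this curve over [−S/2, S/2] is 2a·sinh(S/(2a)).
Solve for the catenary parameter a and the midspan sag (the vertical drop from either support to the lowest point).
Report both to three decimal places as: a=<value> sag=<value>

seed: a₀ = √(S³/(24(L−S))) = √(129.984³/(24·34.048)) = 51.842200
iter 1: u=1.253651  f(a)=+2.778e+00  f'(a)=-1.532e+00  a ← 51.842200 − (+2.778e+00/-1.532e+00) = 53.655573
iter 2: u=1.211281  f(a)=+1.524e-01  f'(a)=-1.368e+00  a ← 53.655573 − (+1.524e-01/-1.368e+00) = 53.766982
iter 3: u=1.208772  f(a)=+5.177e-04  f'(a)=-1.359e+00  a ← 53.766982 − (+5.177e-04/-1.359e+00) = 53.767363
iter 4: u=1.208763  f(a)=+6.018e-09  f'(a)=-1.359e+00  a ← 53.767363 − (+6.018e-09/-1.359e+00) = 53.767363
iter 5: u=1.208763  f(a)=+2.842e-14  f'(a)=-1.359e+00  a ← 53.767363 − (+2.842e-14/-1.359e+00) = 53.767363
converged: |Δa| < 1e-12 after 5 iterations
sag = a·(cosh(S/(2a)) − 1) = 53.767363·(cosh(1.208763) − 1) = 44.301763
T_max/T_min = cosh(S/(2a)) = 1.823953

a=53.767 sag=44.302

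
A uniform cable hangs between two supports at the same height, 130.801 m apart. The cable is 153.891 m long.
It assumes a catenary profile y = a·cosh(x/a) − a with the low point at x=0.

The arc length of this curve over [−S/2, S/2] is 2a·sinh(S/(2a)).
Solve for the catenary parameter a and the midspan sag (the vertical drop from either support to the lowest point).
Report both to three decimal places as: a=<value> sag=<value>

seed: a₀ = √(S³/(24(L−S))) = √(130.801³/(24·23.090)) = 63.547579
iter 1: u=1.029158  f(a)=+1.254e+00  f'(a)=-8.066e-01  a ← 63.547579 − (+1.254e+00/-8.066e-01) = 65.102306
iter 2: u=1.004580  f(a)=+4.750e-02  f'(a)=-7.466e-01  a ← 65.102306 − (+4.750e-02/-7.466e-01) = 65.165927
iter 3: u=1.003600  f(a)=+7.408e-05  f'(a)=-7.443e-01  a ← 65.165927 − (+7.408e-05/-7.443e-01) = 65.166027
iter 4: u=1.003598  f(a)=+1.808e-10  f'(a)=-7.443e-01  a ← 65.166027 − (+1.808e-10/-7.443e-01) = 65.166027
iter 5: u=1.003598  f(a)=+0.000e+00  f'(a)=-7.443e-01  a ← 65.166027 − (+0.000e+00/-7.443e-01) = 65.166027
converged: |Δa| < 1e-12 after 5 iterations
sag = a·(cosh(S/(2a)) − 1) = 65.166027·(cosh(1.003598) − 1) = 35.666612
T_max/T_min = cosh(S/(2a)) = 1.547319

a=65.166 sag=35.667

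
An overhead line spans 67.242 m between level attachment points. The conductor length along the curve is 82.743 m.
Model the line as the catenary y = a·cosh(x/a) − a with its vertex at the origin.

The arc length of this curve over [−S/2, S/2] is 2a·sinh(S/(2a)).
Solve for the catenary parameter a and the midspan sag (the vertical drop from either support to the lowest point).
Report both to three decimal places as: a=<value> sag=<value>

seed: a₀ = √(S³/(24(L−S))) = √(67.242³/(24·15.501)) = 28.587452
iter 1: u=1.176075  f(a)=+1.108e+00  f'(a)=-1.242e+00  a ← 28.587452 − (+1.108e+00/-1.242e+00) = 29.479520
iter 2: u=1.140487  f(a)=+5.398e-02  f'(a)=-1.124e+00  a ← 29.479520 − (+5.398e-02/-1.124e+00) = 29.527555
iter 3: u=1.138631  f(a)=+1.426e-04  f'(a)=-1.118e+00  a ← 29.527555 − (+1.426e-04/-1.118e+00) = 29.527683
iter 4: u=1.138626  f(a)=+1.002e-09  f'(a)=-1.118e+00  a ← 29.527683 − (+1.002e-09/-1.118e+00) = 29.527683
iter 5: u=1.138626  f(a)=-1.421e-14  f'(a)=-1.118e+00  a ← 29.527683 − (-1.421e-14/-1.118e+00) = 29.527683
converged: |Δa| < 1e-12 after 5 iterations
sag = a·(cosh(S/(2a)) − 1) = 29.527683·(cosh(1.138626) − 1) = 21.300312
T_max/T_min = cosh(S/(2a)) = 1.721368

a=29.528 sag=21.300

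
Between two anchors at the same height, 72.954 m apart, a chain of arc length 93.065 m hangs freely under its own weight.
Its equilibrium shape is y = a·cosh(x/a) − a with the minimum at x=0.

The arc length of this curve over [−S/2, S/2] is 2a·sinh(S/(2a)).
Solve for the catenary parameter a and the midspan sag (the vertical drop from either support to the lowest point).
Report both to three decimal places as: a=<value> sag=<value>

seed: a₀ = √(S³/(24(L−S))) = √(72.954³/(24·20.111)) = 28.362938
iter 1: u=1.286080  f(a)=+1.730e+00  f'(a)=-1.667e+00  a ← 28.362938 − (+1.730e+00/-1.667e+00) = 29.400876
iter 2: u=1.240677  f(a)=+9.951e-02  f'(a)=-1.480e+00  a ← 29.400876 − (+9.951e-02/-1.480e+00) = 29.468103
iter 3: u=1.237847  f(a)=+3.736e-04  f'(a)=-1.469e+00  a ← 29.468103 − (+3.736e-04/-1.469e+00) = 29.468358
iter 4: u=1.237836  f(a)=+5.310e-09  f'(a)=-1.469e+00  a ← 29.468358 − (+5.310e-09/-1.469e+00) = 29.468358
iter 5: u=1.237836  f(a)=+0.000e+00  f'(a)=-1.469e+00  a ← 29.468358 − (+0.000e+00/-1.469e+00) = 29.468358
converged: |Δa| < 1e-12 after 5 iterations
sag = a·(cosh(S/(2a)) − 1) = 29.468358·(cosh(1.237836) − 1) = 25.610292
T_max/T_min = cosh(S/(2a)) = 1.869078

a=29.468 sag=25.610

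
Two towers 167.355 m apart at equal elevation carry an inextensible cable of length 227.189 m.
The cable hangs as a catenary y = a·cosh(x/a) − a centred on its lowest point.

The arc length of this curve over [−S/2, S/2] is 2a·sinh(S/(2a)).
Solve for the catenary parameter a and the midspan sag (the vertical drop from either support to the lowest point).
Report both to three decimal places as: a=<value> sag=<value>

seed: a₀ = √(S³/(24(L−S))) = √(167.355³/(24·59.834)) = 57.131865
iter 1: u=1.464638  f(a)=+6.755e+00  f'(a)=-2.580e+00  a ← 57.131865 − (+6.755e+00/-2.580e+00) = 59.750510
iter 2: u=1.400448  f(a)=+4.922e-01  f'(a)=-2.216e+00  a ← 59.750510 − (+4.922e-01/-2.216e+00) = 59.972602
iter 3: u=1.395262  f(a)=+3.067e-03  f'(a)=-2.189e+00  a ← 59.972602 − (+3.067e-03/-2.189e+00) = 59.974003
iter 4: u=1.395230  f(a)=+1.207e-07  f'(a)=-2.189e+00  a ← 59.974003 − (+1.207e-07/-2.189e+00) = 59.974003
iter 5: u=1.395230  f(a)=+2.842e-14  f'(a)=-2.189e+00  a ← 59.974003 − (+2.842e-14/-2.189e+00) = 59.974003
converged: |Δa| < 1e-12 after 5 iterations
sag = a·(cosh(S/(2a)) − 1) = 59.974003·(cosh(1.395230) − 1) = 68.480625
T_max/T_min = cosh(S/(2a)) = 2.141838

a=59.974 sag=68.481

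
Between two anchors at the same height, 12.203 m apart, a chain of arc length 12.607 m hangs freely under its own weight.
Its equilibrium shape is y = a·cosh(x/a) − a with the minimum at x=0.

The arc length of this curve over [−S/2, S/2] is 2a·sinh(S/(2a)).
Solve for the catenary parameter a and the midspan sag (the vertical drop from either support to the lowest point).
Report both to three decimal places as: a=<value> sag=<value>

seed: a₀ = √(S³/(24(L−S))) = √(12.203³/(24·0.404)) = 13.690005
iter 1: u=0.445690  f(a)=+4.032e-03  f'(a)=-6.020e-02  a ← 13.690005 − (+4.032e-03/-6.020e-02) = 13.756972
iter 2: u=0.443521  f(a)=+2.977e-05  f'(a)=-5.932e-02  a ← 13.756972 − (+2.977e-05/-5.932e-02) = 13.757474
iter 3: u=0.443504  f(a)=+1.651e-09  f'(a)=-5.931e-02  a ← 13.757474 − (+1.651e-09/-5.931e-02) = 13.757474
iter 4: u=0.443504  f(a)=+3.553e-15  f'(a)=-5.931e-02  a ← 13.757474 − (+3.553e-15/-5.931e-02) = 13.757474
converged: |Δa| < 1e-12 after 4 iterations
sag = a·(cosh(S/(2a)) − 1) = 13.757474·(cosh(0.443504) − 1) = 1.375345
T_max/T_min = cosh(S/(2a)) = 1.099971

a=13.757 sag=1.375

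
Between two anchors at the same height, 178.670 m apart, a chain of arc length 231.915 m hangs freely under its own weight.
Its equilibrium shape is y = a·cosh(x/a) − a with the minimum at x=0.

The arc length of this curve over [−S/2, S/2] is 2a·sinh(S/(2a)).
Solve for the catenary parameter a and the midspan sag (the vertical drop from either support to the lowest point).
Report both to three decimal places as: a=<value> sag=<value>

a=69.611 sag=65.636

seed: a₀ = √(S³/(24(L−S))) = √(178.670³/(24·53.245)) = 66.808607
iter 1: u=1.337178  f(a)=+4.968e+00  f'(a)=-1.898e+00  a ← 66.808607 − (+4.968e+00/-1.898e+00) = 69.426402
iter 2: u=1.286758  f(a)=+3.069e-01  f'(a)=-1.670e+00  a ← 69.426402 − (+3.069e-01/-1.670e+00) = 69.610200
iter 3: u=1.283361  f(a)=+1.342e-03  f'(a)=-1.655e+00  a ← 69.610200 − (+1.342e-03/-1.655e+00) = 69.611011
iter 4: u=1.283346  f(a)=+2.591e-08  f'(a)=-1.655e+00  a ← 69.611011 − (+2.591e-08/-1.655e+00) = 69.611011
iter 5: u=1.283346  f(a)=+5.684e-14  f'(a)=-1.655e+00  a ← 69.611011 − (+5.684e-14/-1.655e+00) = 69.611011
converged: |Δa| < 1e-12 after 5 iterations
sag = a·(cosh(S/(2a)) − 1) = 69.611011·(cosh(1.283346) − 1) = 65.636298
T_max/T_min = cosh(S/(2a)) = 1.942901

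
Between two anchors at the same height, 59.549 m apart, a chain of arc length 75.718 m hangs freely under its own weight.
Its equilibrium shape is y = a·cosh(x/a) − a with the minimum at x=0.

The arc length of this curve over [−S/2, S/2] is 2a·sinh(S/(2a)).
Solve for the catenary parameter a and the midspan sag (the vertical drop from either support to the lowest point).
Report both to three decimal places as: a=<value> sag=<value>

a=24.224 sag=20.722

seed: a₀ = √(S³/(24(L−S))) = √(59.549³/(24·16.169)) = 23.327302
iter 1: u=1.276380  f(a)=+1.369e+00  f'(a)=-1.626e+00  a ← 23.327302 − (+1.369e+00/-1.626e+00) = 24.169633
iter 2: u=1.231897  f(a)=+7.766e-02  f'(a)=-1.446e+00  a ← 24.169633 − (+7.766e-02/-1.446e+00) = 24.223342
iter 3: u=1.229166  f(a)=+2.831e-04  f'(a)=-1.435e+00  a ← 24.223342 − (+2.831e-04/-1.435e+00) = 24.223540
iter 4: u=1.229156  f(a)=+3.791e-09  f'(a)=-1.435e+00  a ← 24.223540 − (+3.791e-09/-1.435e+00) = 24.223540
iter 5: u=1.229156  f(a)=+0.000e+00  f'(a)=-1.435e+00  a ← 24.223540 − (+0.000e+00/-1.435e+00) = 24.223540
converged: |Δa| < 1e-12 after 5 iterations
sag = a·(cosh(S/(2a)) − 1) = 24.223540·(cosh(1.229156) − 1) = 20.721802
T_max/T_min = cosh(S/(2a)) = 1.855441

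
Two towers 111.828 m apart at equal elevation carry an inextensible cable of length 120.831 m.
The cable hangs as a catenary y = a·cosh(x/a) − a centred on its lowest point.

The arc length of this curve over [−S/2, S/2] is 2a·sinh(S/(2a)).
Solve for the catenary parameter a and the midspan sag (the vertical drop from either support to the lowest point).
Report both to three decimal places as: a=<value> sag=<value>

seed: a₀ = √(S³/(24(L−S))) = √(111.828³/(24·9.003)) = 80.450100
iter 1: u=0.695015  f(a)=+2.200e-01  f'(a)=-2.348e-01  a ← 80.450100 − (+2.200e-01/-2.348e-01) = 81.386839
iter 2: u=0.687015  f(a)=+3.901e-03  f'(a)=-2.266e-01  a ← 81.386839 − (+3.901e-03/-2.266e-01) = 81.404057
iter 3: u=0.686870  f(a)=+1.276e-06  f'(a)=-2.264e-01  a ← 81.404057 − (+1.276e-06/-2.264e-01) = 81.404063
iter 4: u=0.686870  f(a)=+1.563e-13  f'(a)=-2.264e-01  a ← 81.404063 − (+1.563e-13/-2.264e-01) = 81.404063
converged: |Δa| < 1e-12 after 4 iterations
sag = a·(cosh(S/(2a)) − 1) = 81.404063·(cosh(0.686870) − 1) = 19.969770
T_max/T_min = cosh(S/(2a)) = 1.245317

a=81.404 sag=19.970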